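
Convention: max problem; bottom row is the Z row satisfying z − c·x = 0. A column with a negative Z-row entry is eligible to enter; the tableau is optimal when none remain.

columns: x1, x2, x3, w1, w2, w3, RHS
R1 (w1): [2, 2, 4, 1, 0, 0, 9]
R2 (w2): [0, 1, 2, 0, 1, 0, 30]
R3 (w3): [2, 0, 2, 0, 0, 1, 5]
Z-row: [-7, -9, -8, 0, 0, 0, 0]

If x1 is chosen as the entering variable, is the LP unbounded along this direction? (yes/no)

no

Column x1 has positive entries in row(s) 1, 3, so the ratio test bounds it — not unbounded.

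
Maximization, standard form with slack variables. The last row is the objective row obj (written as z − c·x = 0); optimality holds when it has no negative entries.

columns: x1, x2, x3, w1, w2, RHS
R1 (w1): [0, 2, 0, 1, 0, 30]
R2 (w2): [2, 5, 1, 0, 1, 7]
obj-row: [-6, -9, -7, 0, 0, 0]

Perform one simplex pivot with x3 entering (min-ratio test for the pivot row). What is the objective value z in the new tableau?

49

Ratio test on column x3 — row 1: entry 0 ≤ 0; row 2: 7/1 = 7. Minimum is 7 at row 2 (w2 leaves); pivot element 1.
Pivot on row 2; the obj-row RHS becomes 0 − (-7)·7 = 49.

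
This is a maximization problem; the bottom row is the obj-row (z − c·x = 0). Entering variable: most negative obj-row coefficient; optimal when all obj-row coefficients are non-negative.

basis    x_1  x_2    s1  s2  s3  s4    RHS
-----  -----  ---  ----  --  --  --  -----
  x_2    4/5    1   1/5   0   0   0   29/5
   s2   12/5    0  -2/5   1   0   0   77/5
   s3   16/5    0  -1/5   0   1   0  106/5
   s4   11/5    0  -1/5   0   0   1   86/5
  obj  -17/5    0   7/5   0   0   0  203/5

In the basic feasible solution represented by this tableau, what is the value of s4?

86/5

s4 is basic (row 4); its value is the RHS of that row, 86/5.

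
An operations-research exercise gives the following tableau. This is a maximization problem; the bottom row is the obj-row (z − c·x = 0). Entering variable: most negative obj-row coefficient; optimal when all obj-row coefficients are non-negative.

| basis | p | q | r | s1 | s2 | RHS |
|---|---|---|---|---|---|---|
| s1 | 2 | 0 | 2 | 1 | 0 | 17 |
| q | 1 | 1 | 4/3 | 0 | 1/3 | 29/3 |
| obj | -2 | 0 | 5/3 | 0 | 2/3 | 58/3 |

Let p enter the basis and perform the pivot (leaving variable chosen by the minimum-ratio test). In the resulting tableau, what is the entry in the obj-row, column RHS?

Ratio test on column p — row 1: 17/2 = 17/2; row 2: (29/3)/1 = 29/3. Minimum is 17/2 at row 1 (s1 leaves); pivot element 2.
Divide row 1 by 2; eliminate column p from the other rows.
obj-row update in column RHS: 58/3 − (-2)·(17/2) = 109/3.

109/3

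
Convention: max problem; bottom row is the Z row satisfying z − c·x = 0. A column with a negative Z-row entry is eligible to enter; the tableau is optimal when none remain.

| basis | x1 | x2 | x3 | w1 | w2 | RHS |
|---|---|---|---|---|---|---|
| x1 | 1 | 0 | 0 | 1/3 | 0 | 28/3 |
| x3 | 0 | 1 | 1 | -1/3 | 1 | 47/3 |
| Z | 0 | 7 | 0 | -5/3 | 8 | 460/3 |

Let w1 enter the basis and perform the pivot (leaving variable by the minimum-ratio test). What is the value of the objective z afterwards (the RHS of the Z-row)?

200

Ratio test on column w1 — row 1: (28/3)/(1/3) = 28; row 2: entry -1/3 ≤ 0. Minimum is 28 at row 1 (x1 leaves); pivot element 1/3.
Pivot on row 1; the Z-row RHS becomes 460/3 − (-5/3)·28 = 200.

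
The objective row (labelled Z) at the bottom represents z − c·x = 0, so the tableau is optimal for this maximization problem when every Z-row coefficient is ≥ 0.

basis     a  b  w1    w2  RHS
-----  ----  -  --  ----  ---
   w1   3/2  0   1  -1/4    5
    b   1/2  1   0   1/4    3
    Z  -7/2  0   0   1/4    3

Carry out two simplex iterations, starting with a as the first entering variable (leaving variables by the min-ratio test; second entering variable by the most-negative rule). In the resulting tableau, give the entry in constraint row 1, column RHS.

4

Ratio test on column a — row 1: 5/(3/2) = 10/3; row 2: 3/(1/2) = 6. Minimum is 10/3 at row 1 (w1 leaves); pivot element 3/2.
Divide row 1 by 3/2; eliminate column a from the other rows.
Second iteration: most negative Z-row entry is -1/3 in column w2, so w2 enters.
Ratio test on column w2 — row 1: entry -1/6 ≤ 0; row 2: (4/3)/(1/3) = 4. Minimum is 4 at row 2 (b leaves); pivot element 1/3.
Divide row 2 by 1/3; eliminate column w2 from the other rows.
After both pivots, the entry at constraint row 1, column RHS is 4.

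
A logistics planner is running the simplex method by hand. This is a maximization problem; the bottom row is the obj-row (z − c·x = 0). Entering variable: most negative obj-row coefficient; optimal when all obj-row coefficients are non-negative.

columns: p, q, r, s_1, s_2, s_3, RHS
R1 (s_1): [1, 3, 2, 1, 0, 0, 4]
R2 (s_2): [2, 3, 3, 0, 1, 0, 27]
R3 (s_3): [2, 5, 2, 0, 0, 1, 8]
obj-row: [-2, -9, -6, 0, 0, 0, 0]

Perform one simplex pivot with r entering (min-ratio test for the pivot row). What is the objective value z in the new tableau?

Ratio test on column r — row 1: 4/2 = 2; row 2: 27/3 = 9; row 3: 8/2 = 4. Minimum is 2 at row 1 (s_1 leaves); pivot element 2.
Pivot on row 1; the obj-row RHS becomes 0 − (-6)·2 = 12.

12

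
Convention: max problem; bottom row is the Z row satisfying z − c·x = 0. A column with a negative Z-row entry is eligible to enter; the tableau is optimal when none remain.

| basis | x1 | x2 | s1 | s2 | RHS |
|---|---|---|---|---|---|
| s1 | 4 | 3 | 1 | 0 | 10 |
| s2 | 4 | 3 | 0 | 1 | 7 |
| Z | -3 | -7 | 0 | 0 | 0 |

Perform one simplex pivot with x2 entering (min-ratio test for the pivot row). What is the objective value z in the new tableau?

49/3

Ratio test on column x2 — row 1: 10/3 = 10/3; row 2: 7/3 = 7/3. Minimum is 7/3 at row 2 (s2 leaves); pivot element 3.
Pivot on row 2; the Z-row RHS becomes 0 − (-7)·(7/3) = 49/3.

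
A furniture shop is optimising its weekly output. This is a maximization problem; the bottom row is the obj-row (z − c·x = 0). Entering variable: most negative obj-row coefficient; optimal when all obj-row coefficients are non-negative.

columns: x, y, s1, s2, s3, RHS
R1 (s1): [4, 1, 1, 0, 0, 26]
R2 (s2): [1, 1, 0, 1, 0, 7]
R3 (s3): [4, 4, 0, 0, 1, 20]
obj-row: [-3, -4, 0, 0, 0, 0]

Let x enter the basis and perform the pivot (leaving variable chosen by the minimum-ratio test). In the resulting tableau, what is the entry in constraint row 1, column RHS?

Ratio test on column x — row 1: 26/4 = 13/2; row 2: 7/1 = 7; row 3: 20/4 = 5. Minimum is 5 at row 3 (s3 leaves); pivot element 4.
Divide row 3 by 4; eliminate column x from the other rows.
Row 1 update in column RHS: 26 − 4·5 = 6.

6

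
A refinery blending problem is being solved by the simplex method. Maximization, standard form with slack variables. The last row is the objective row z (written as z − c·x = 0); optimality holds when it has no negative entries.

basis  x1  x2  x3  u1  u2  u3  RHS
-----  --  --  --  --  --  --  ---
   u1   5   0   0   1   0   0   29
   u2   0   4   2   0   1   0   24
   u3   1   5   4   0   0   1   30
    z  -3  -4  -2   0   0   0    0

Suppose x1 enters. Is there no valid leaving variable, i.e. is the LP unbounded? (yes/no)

no

Column x1 has positive entries in row(s) 1, 3, so the ratio test bounds it — not unbounded.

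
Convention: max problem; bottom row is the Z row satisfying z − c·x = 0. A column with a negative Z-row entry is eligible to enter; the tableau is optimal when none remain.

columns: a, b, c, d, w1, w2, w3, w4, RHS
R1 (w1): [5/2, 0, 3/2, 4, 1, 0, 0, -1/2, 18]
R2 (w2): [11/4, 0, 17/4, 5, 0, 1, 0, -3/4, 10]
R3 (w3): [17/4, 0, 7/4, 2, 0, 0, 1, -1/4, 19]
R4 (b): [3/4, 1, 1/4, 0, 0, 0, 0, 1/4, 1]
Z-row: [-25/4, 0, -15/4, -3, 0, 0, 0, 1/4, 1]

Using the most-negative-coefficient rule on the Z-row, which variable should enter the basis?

a

Negative Z-row entries: a: -25/4, c: -15/4, d: -3.
The most negative is -25/4 in column a, so a enters.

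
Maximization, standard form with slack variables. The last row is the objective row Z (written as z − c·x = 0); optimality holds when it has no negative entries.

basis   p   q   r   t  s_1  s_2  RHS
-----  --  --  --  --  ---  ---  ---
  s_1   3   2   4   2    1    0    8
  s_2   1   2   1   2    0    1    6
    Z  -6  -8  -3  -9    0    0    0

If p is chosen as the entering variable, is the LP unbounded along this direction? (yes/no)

Column p has positive entries in row(s) 1, 2, so the ratio test bounds it — not unbounded.

no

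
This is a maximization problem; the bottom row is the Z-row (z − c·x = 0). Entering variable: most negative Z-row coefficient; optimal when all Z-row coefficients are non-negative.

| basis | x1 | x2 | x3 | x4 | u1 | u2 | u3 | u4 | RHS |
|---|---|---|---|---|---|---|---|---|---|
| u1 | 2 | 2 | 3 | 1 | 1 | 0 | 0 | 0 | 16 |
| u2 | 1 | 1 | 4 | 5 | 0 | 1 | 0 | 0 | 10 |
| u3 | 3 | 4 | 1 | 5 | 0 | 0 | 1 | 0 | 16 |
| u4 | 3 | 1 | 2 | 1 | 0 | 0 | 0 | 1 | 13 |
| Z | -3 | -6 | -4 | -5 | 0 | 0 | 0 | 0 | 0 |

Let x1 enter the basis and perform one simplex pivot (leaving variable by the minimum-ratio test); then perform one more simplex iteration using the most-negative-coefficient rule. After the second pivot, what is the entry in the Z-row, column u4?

Ratio test on column x1 — row 1: 16/2 = 8; row 2: 10/1 = 10; row 3: 16/3 = 16/3; row 4: 13/3 = 13/3. Minimum is 13/3 at row 4 (u4 leaves); pivot element 3.
Divide row 4 by 3; eliminate column x1 from the other rows.
Second iteration: most negative Z-row entry is -5 in column x2, so x2 enters.
Ratio test on column x2 — row 1: (22/3)/(4/3) = 11/2; row 2: (17/3)/(2/3) = 17/2; row 3: 3/3 = 1; row 4: (13/3)/(1/3) = 13. Minimum is 1 at row 3 (u3 leaves); pivot element 3.
Divide row 3 by 3; eliminate column x2 from the other rows.
After both pivots, the entry at the Z-row, column u4 is -2/3.

-2/3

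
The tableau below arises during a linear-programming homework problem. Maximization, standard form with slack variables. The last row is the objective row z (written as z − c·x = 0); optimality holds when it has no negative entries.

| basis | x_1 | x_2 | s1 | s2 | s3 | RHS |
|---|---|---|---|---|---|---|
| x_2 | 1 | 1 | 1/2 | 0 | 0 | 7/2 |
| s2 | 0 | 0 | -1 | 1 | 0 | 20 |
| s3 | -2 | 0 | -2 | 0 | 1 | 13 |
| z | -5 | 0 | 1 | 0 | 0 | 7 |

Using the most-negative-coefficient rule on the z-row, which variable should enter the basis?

Negative z-row entries: x_1: -5.
The most negative is -5 in column x_1, so x_1 enters.

x_1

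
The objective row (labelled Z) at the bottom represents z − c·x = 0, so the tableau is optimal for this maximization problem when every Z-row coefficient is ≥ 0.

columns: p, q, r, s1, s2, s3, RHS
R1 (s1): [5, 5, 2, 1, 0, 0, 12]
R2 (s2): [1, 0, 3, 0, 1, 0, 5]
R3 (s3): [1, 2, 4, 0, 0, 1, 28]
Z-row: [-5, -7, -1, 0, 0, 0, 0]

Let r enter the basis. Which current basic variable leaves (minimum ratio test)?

s2

Column r entries and ratios — s1: 12/2 = 6; s2: 5/3 = 5/3; s3: 28/4 = 7.
Smallest ratio is 5/3 in the row of s2, so s2 leaves.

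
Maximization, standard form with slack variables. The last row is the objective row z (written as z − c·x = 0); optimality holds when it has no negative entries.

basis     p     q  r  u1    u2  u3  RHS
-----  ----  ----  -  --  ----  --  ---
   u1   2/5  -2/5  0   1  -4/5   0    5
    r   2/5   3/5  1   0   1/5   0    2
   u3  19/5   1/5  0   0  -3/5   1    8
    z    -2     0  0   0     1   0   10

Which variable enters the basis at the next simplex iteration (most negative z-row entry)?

Negative z-row entries: p: -2.
The most negative is -2 in column p, so p enters.

p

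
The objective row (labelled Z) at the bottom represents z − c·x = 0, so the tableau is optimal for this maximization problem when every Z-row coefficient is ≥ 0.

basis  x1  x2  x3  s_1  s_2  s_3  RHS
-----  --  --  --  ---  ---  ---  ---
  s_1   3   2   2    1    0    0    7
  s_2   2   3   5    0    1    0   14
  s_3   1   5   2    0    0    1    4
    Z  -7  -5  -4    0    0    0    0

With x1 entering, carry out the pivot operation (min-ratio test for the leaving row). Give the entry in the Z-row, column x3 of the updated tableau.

2/3

Ratio test on column x1 — row 1: 7/3 = 7/3; row 2: 14/2 = 7; row 3: 4/1 = 4. Minimum is 7/3 at row 1 (s_1 leaves); pivot element 3.
Divide row 1 by 3; eliminate column x1 from the other rows.
Z-row update in column x3: -4 − (-7)·(2/3) = 2/3.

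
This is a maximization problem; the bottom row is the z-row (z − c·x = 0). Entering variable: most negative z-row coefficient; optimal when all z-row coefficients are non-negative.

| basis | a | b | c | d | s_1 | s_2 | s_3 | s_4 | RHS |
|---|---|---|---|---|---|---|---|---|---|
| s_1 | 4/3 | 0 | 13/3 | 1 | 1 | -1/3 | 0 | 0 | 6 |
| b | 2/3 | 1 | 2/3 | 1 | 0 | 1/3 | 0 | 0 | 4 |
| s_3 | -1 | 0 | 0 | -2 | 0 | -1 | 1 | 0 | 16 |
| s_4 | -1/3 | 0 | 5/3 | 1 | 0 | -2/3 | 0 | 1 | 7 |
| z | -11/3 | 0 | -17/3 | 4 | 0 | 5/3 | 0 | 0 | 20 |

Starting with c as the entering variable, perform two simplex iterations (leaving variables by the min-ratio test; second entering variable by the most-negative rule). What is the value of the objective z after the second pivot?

73/2

Ratio test on column c — row 1: 6/(13/3) = 18/13; row 2: 4/(2/3) = 6; row 3: entry 0 ≤ 0; row 4: 7/(5/3) = 21/5. Minimum is 18/13 at row 1 (s_1 leaves); pivot element 13/3.
Pivot on row 1; the z-row RHS becomes 20 − (-17/3)·(18/13) = 362/13.
Next entering variable (most negative z-row entry -25/13): a.
Ratio test on column a — row 1: (18/13)/(4/13) = 9/2; row 2: (40/13)/(6/13) = 20/3; row 3: entry -1 ≤ 0; row 4: entry -11/13 ≤ 0. Minimum is 9/2 at row 1 (c leaves); pivot element 4/13.
After the second pivot the z-row RHS is 362/13 − (-25/13)·(9/2) = 73/2.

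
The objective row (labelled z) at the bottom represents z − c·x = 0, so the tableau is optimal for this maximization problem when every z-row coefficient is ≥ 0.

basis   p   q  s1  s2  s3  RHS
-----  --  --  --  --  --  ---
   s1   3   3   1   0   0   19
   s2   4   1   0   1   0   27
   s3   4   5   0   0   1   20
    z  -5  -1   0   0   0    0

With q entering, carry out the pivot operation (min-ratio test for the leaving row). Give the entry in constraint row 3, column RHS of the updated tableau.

4

Ratio test on column q — row 1: 19/3 = 19/3; row 2: 27/1 = 27; row 3: 20/5 = 4. Minimum is 4 at row 3 (s3 leaves); pivot element 5.
Divide row 3 by 5; eliminate column q from the other rows.
In the new row 3, the RHS entry is the old entry divided by the pivot: 20/5 = 4.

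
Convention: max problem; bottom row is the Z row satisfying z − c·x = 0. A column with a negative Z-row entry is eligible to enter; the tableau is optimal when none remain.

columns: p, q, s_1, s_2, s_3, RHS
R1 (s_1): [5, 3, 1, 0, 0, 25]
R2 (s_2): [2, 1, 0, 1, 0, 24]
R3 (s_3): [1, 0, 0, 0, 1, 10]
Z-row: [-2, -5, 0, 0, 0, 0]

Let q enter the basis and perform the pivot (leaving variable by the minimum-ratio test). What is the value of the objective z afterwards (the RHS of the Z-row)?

125/3

Ratio test on column q — row 1: 25/3 = 25/3; row 2: 24/1 = 24; row 3: entry 0 ≤ 0. Minimum is 25/3 at row 1 (s_1 leaves); pivot element 3.
Pivot on row 1; the Z-row RHS becomes 0 − (-5)·(25/3) = 125/3.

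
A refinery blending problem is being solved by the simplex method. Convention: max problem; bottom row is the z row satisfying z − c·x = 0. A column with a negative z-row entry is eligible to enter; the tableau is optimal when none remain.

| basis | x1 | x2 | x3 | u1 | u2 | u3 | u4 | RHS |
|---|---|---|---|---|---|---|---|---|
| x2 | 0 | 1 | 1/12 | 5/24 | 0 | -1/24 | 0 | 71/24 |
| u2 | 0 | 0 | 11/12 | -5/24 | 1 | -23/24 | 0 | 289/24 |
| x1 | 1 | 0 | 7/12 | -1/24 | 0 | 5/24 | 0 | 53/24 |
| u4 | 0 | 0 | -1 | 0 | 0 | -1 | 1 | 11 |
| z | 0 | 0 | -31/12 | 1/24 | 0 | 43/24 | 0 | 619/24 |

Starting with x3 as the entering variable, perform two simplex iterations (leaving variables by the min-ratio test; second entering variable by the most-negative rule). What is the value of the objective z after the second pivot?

112/3

Ratio test on column x3 — row 1: (71/24)/(1/12) = 71/2; row 2: (289/24)/(11/12) = 289/22; row 3: (53/24)/(7/12) = 53/14; row 4: entry -1 ≤ 0. Minimum is 53/14 at row 3 (x1 leaves); pivot element 7/12.
Pivot on row 3; the z-row RHS becomes 619/24 − (-31/12)·(53/14) = 249/7.
Next entering variable (most negative z-row entry -1/7): u1.
Ratio test on column u1 — row 1: (37/14)/(3/14) = 37/3; row 2: entry -1/7 ≤ 0; row 3: entry -1/14 ≤ 0; row 4: entry -1/14 ≤ 0. Minimum is 37/3 at row 1 (x2 leaves); pivot element 3/14.
After the second pivot the z-row RHS is 249/7 − (-1/7)·(37/3) = 112/3.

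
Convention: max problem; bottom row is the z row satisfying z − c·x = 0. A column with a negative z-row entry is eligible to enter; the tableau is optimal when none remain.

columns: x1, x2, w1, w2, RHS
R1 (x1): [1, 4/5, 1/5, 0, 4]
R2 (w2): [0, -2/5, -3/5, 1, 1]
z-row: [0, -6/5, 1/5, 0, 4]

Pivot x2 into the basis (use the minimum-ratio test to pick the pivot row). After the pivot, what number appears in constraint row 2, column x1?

Ratio test on column x2 — row 1: 4/(4/5) = 5; row 2: entry -2/5 ≤ 0. Minimum is 5 at row 1 (x1 leaves); pivot element 4/5.
Divide row 1 by 4/5; eliminate column x2 from the other rows.
Row 2 update in column x1: 0 − (-2/5)·(5/4) = 1/2.

1/2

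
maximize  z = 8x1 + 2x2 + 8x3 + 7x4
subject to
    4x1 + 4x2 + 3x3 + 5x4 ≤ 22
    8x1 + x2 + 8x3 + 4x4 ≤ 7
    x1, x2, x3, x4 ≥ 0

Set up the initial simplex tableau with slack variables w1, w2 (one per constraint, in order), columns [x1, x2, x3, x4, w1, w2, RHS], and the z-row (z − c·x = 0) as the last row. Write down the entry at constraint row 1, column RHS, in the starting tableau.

22

The RHS of constraint 1 is b_1 = 22.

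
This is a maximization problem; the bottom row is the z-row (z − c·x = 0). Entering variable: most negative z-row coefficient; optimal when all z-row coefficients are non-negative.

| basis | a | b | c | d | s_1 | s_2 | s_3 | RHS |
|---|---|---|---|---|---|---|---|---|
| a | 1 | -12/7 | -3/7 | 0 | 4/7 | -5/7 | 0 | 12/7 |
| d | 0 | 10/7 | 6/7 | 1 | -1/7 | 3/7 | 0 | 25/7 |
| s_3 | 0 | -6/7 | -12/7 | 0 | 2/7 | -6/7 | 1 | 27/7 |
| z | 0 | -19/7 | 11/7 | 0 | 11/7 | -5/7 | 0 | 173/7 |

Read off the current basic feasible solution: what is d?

25/7

d is basic (row 2); its value is the RHS of that row, 25/7.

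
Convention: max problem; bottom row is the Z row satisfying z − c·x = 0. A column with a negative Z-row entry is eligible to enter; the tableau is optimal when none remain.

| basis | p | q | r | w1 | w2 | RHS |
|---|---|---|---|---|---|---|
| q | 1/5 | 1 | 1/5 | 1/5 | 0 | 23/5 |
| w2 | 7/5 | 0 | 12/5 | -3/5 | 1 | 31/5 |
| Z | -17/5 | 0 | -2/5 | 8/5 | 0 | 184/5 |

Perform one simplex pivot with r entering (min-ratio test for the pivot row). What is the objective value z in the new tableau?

Ratio test on column r — row 1: (23/5)/(1/5) = 23; row 2: (31/5)/(12/5) = 31/12. Minimum is 31/12 at row 2 (w2 leaves); pivot element 12/5.
Pivot on row 2; the Z-row RHS becomes 184/5 − (-2/5)·(31/12) = 227/6.

227/6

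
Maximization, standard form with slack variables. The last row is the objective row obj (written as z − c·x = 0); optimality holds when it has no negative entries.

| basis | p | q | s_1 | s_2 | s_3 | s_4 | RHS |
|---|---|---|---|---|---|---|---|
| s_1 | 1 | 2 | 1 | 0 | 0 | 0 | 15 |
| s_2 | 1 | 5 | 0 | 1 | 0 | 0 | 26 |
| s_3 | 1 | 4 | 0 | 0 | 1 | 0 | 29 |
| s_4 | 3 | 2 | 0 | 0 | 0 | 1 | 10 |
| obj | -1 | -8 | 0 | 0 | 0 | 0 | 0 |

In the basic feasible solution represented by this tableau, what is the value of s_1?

s_1 is basic (row 1); its value is the RHS of that row, 15.

15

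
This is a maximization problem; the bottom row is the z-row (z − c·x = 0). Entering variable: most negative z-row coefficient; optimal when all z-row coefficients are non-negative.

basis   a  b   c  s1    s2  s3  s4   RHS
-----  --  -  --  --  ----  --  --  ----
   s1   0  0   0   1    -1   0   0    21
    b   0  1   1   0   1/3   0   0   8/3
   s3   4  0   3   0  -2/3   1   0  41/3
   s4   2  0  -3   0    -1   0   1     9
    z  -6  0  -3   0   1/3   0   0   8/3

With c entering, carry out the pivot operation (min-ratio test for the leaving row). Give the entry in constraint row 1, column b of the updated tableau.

Ratio test on column c — row 1: entry 0 ≤ 0; row 2: (8/3)/1 = 8/3; row 3: (41/3)/3 = 41/9; row 4: entry -3 ≤ 0. Minimum is 8/3 at row 2 (b leaves); pivot element 1.
Divide row 2 by 1; eliminate column c from the other rows.
Row 1 update in column b: 0 − 0·1 = 0.

0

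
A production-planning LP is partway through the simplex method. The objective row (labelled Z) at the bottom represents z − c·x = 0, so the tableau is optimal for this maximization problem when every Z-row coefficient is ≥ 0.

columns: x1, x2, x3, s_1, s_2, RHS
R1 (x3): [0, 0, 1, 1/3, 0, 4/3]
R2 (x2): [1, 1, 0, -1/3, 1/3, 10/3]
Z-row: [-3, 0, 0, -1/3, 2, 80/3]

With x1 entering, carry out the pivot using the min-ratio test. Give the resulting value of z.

Ratio test on column x1 — row 1: entry 0 ≤ 0; row 2: (10/3)/1 = 10/3. Minimum is 10/3 at row 2 (x2 leaves); pivot element 1.
Pivot on row 2; the Z-row RHS becomes 80/3 − (-3)·(10/3) = 110/3.

110/3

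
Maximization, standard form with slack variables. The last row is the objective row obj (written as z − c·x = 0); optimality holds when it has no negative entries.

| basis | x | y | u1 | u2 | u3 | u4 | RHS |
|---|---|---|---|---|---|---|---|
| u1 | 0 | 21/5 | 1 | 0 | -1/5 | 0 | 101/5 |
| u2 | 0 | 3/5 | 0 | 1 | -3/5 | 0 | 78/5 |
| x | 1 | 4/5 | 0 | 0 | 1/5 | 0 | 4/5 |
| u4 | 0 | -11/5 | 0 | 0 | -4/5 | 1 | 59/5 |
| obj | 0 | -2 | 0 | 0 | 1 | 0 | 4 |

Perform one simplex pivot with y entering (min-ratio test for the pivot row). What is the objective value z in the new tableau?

Ratio test on column y — row 1: (101/5)/(21/5) = 101/21; row 2: (78/5)/(3/5) = 26; row 3: (4/5)/(4/5) = 1; row 4: entry -11/5 ≤ 0. Minimum is 1 at row 3 (x leaves); pivot element 4/5.
Pivot on row 3; the obj-row RHS becomes 4 − (-2)·1 = 6.

6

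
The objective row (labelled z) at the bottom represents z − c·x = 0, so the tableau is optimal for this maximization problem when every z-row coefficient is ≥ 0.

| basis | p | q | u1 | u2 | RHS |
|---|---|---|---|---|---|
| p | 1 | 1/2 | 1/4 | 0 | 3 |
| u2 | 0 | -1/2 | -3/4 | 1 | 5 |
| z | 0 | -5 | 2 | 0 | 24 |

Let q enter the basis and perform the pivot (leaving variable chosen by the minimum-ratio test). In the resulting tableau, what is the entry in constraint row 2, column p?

1

Ratio test on column q — row 1: 3/(1/2) = 6; row 2: entry -1/2 ≤ 0. Minimum is 6 at row 1 (p leaves); pivot element 1/2.
Divide row 1 by 1/2; eliminate column q from the other rows.
Row 2 update in column p: 0 − (-1/2)·2 = 1.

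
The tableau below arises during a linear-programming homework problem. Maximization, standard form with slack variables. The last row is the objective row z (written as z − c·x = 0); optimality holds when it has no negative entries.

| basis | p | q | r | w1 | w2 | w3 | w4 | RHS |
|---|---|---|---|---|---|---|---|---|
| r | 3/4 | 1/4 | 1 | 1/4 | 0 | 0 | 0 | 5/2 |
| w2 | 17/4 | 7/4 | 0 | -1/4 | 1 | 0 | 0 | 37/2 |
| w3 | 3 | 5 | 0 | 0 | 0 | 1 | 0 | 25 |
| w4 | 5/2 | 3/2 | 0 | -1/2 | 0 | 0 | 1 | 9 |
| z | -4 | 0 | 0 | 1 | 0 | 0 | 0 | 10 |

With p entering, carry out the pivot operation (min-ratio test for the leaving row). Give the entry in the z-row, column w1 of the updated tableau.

7/3

Ratio test on column p — row 1: (5/2)/(3/4) = 10/3; row 2: (37/2)/(17/4) = 74/17; row 3: 25/3 = 25/3; row 4: 9/(5/2) = 18/5. Minimum is 10/3 at row 1 (r leaves); pivot element 3/4.
Divide row 1 by 3/4; eliminate column p from the other rows.
z-row update in column w1: 1 − (-4)·(1/3) = 7/3.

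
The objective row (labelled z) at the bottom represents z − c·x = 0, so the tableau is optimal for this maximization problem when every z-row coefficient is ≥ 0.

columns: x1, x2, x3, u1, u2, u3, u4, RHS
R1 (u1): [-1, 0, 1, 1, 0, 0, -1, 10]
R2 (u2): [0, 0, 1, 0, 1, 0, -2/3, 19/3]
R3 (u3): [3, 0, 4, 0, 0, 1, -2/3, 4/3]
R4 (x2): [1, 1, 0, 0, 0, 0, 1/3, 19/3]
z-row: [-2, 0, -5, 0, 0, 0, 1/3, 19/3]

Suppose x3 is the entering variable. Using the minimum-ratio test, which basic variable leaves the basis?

u3

Column x3 entries and ratios — u1: 10/1 = 10; u2: (19/3)/1 = 19/3; u3: (4/3)/4 = 1/3; x2: 0 ≤ 0, skip.
Smallest ratio is 1/3 in the row of u3, so u3 leaves.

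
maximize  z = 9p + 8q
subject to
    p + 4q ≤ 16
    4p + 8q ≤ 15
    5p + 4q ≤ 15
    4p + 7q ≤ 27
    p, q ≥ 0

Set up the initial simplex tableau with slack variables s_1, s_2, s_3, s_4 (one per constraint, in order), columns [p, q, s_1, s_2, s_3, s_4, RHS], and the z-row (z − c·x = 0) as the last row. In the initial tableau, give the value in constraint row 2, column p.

Constraint 2 has coefficient 4 on p.

4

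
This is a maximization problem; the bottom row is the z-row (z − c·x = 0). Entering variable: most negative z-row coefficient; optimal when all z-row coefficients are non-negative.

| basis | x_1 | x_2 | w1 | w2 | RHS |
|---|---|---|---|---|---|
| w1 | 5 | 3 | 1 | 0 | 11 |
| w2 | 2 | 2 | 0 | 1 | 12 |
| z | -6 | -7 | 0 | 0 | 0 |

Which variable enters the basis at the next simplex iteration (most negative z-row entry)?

Negative z-row entries: x_1: -6, x_2: -7.
The most negative is -7 in column x_2, so x_2 enters.

x_2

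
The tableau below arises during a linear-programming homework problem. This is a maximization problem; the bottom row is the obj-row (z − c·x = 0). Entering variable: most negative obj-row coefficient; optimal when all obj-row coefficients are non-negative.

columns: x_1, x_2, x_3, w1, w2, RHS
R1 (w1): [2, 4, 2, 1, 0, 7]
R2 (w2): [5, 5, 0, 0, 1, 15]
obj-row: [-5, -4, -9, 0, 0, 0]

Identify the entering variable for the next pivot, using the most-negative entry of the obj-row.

Negative obj-row entries: x_1: -5, x_2: -4, x_3: -9.
The most negative is -9 in column x_3, so x_3 enters.

x_3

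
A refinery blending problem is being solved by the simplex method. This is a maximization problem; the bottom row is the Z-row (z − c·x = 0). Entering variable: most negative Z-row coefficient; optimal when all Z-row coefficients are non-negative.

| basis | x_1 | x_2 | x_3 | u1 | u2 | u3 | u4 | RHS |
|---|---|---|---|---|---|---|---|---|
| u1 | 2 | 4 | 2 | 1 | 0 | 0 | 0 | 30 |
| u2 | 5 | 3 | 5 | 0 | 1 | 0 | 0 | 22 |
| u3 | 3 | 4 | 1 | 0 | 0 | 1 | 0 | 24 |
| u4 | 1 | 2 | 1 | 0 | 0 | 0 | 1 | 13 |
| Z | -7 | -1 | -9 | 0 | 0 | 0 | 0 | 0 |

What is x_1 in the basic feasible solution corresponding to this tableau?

x_1 is not in the basis, so in the current basic feasible solution x_1 = 0.

0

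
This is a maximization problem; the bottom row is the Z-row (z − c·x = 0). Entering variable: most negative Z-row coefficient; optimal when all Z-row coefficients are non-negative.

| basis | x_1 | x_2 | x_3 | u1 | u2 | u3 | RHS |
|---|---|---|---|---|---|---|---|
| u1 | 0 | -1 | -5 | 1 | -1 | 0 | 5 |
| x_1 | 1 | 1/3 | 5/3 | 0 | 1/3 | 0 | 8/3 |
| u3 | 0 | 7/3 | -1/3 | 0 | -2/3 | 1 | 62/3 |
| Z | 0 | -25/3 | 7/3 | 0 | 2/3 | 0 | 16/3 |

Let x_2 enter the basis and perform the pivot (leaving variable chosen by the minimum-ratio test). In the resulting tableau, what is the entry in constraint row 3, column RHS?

2

Ratio test on column x_2 — row 1: entry -1 ≤ 0; row 2: (8/3)/(1/3) = 8; row 3: (62/3)/(7/3) = 62/7. Minimum is 8 at row 2 (x_1 leaves); pivot element 1/3.
Divide row 2 by 1/3; eliminate column x_2 from the other rows.
Row 3 update in column RHS: 62/3 − (7/3)·8 = 2.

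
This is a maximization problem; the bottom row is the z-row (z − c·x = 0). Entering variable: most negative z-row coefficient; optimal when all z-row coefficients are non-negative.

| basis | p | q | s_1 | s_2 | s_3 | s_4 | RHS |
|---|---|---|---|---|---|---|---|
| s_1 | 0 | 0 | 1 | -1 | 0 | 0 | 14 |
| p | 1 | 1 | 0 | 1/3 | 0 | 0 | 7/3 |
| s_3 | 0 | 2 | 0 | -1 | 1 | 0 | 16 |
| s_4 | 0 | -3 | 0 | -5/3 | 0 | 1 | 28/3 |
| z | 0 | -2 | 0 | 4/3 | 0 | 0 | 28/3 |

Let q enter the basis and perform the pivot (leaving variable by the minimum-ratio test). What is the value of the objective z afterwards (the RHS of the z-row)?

Ratio test on column q — row 1: entry 0 ≤ 0; row 2: (7/3)/1 = 7/3; row 3: 16/2 = 8; row 4: entry -3 ≤ 0. Minimum is 7/3 at row 2 (p leaves); pivot element 1.
Pivot on row 2; the z-row RHS becomes 28/3 − (-2)·(7/3) = 14.

14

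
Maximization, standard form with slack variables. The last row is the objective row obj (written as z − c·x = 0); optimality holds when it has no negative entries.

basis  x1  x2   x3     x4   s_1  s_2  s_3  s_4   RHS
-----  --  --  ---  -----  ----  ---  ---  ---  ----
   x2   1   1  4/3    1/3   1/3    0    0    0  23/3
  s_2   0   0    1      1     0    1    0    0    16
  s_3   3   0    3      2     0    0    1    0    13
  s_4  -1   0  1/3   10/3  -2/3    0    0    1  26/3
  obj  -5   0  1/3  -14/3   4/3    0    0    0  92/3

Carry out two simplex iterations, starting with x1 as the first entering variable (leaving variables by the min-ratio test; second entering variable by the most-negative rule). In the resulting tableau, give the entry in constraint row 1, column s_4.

1/12

Ratio test on column x1 — row 1: (23/3)/1 = 23/3; row 2: entry 0 ≤ 0; row 3: 13/3 = 13/3; row 4: entry -1 ≤ 0. Minimum is 13/3 at row 3 (s_3 leaves); pivot element 3.
Divide row 3 by 3; eliminate column x1 from the other rows.
Second iteration: most negative obj-row entry is -4/3 in column x4, so x4 enters.
Ratio test on column x4 — row 1: entry -1/3 ≤ 0; row 2: 16/1 = 16; row 3: (13/3)/(2/3) = 13/2; row 4: 13/4 = 13/4. Minimum is 13/4 at row 4 (s_4 leaves); pivot element 4.
Divide row 4 by 4; eliminate column x4 from the other rows.
After both pivots, the entry at constraint row 1, column s_4 is 1/12.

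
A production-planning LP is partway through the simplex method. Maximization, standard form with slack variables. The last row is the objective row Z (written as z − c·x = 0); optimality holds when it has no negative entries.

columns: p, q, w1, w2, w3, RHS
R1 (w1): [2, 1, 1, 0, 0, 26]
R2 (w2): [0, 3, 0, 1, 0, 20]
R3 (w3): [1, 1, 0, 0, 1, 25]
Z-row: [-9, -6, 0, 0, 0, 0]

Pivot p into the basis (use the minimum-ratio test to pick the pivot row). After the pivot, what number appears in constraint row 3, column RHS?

Ratio test on column p — row 1: 26/2 = 13; row 2: entry 0 ≤ 0; row 3: 25/1 = 25. Minimum is 13 at row 1 (w1 leaves); pivot element 2.
Divide row 1 by 2; eliminate column p from the other rows.
Row 3 update in column RHS: 25 − 1·13 = 12.

12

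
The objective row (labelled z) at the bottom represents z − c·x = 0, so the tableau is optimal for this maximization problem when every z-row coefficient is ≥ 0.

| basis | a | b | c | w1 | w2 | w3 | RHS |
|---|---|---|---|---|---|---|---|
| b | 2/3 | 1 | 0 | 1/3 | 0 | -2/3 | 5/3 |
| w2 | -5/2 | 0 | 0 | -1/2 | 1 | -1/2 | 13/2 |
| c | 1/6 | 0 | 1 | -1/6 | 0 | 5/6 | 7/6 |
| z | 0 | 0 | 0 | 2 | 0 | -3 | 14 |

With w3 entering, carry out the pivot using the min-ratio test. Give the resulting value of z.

91/5

Ratio test on column w3 — row 1: entry -2/3 ≤ 0; row 2: entry -1/2 ≤ 0; row 3: (7/6)/(5/6) = 7/5. Minimum is 7/5 at row 3 (c leaves); pivot element 5/6.
Pivot on row 3; the z-row RHS becomes 14 − (-3)·(7/5) = 91/5.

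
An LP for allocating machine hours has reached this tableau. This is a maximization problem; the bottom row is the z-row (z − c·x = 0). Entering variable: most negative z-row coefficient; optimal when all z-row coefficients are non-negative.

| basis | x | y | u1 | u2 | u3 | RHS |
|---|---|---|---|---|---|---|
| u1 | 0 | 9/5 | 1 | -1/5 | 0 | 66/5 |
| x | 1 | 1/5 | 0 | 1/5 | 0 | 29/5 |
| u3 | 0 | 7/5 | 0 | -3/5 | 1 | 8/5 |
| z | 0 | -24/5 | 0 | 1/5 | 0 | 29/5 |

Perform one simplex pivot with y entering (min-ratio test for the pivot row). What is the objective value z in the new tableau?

Ratio test on column y — row 1: (66/5)/(9/5) = 22/3; row 2: (29/5)/(1/5) = 29; row 3: (8/5)/(7/5) = 8/7. Minimum is 8/7 at row 3 (u3 leaves); pivot element 7/5.
Pivot on row 3; the z-row RHS becomes 29/5 − (-24/5)·(8/7) = 79/7.

79/7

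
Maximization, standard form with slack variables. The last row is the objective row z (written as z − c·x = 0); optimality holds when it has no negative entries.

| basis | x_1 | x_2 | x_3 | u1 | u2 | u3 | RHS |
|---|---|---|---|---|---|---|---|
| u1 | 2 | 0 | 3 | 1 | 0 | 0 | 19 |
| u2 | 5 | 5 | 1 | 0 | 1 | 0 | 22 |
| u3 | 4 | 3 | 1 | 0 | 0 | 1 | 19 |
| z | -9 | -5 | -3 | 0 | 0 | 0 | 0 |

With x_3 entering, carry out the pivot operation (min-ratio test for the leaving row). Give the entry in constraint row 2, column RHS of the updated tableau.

Ratio test on column x_3 — row 1: 19/3 = 19/3; row 2: 22/1 = 22; row 3: 19/1 = 19. Minimum is 19/3 at row 1 (u1 leaves); pivot element 3.
Divide row 1 by 3; eliminate column x_3 from the other rows.
Row 2 update in column RHS: 22 − 1·(19/3) = 47/3.

47/3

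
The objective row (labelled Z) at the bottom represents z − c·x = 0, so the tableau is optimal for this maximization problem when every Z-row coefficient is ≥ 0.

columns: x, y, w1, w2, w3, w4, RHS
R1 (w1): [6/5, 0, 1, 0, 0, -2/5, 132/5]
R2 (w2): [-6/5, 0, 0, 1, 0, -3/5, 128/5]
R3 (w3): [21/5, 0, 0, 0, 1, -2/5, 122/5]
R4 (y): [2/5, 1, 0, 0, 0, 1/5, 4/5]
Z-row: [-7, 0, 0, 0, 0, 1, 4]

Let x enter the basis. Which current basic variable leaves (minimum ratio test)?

y

Column x entries and ratios — w1: (132/5)/(6/5) = 22; w2: -6/5 ≤ 0, skip; w3: (122/5)/(21/5) = 122/21; y: (4/5)/(2/5) = 2.
Smallest ratio is 2 in the row of y, so y leaves.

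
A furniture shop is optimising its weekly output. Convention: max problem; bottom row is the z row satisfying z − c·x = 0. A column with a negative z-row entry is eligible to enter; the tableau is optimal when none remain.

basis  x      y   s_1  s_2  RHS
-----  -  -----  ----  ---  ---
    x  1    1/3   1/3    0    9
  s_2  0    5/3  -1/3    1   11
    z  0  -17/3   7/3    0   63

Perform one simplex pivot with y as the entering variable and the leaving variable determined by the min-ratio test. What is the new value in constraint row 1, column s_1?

2/5

Ratio test on column y — row 1: 9/(1/3) = 27; row 2: 11/(5/3) = 33/5. Minimum is 33/5 at row 2 (s_2 leaves); pivot element 5/3.
Divide row 2 by 5/3; eliminate column y from the other rows.
Row 1 update in column s_1: 1/3 − (1/3)·(-1/5) = 2/5.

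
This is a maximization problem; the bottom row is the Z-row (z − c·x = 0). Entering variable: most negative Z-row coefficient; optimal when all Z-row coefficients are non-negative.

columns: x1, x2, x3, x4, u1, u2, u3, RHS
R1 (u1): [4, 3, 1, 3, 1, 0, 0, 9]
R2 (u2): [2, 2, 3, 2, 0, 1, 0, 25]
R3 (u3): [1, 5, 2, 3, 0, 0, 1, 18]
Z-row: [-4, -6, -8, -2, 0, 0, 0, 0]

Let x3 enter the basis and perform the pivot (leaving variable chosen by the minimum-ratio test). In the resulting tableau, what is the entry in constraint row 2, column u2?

Ratio test on column x3 — row 1: 9/1 = 9; row 2: 25/3 = 25/3; row 3: 18/2 = 9. Minimum is 25/3 at row 2 (u2 leaves); pivot element 3.
Divide row 2 by 3; eliminate column x3 from the other rows.
In the new row 2, the u2 entry is the old entry divided by the pivot: 1/3 = 1/3.

1/3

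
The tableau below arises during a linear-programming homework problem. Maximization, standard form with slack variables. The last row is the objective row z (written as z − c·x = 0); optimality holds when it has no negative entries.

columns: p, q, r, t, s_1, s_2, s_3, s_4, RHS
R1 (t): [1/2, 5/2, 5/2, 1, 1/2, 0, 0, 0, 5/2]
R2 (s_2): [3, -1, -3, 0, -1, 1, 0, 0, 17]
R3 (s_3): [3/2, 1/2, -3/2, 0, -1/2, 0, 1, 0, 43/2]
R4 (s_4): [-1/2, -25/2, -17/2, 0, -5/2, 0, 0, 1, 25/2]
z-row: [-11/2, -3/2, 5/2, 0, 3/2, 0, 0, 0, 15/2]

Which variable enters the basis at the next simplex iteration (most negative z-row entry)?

p

Negative z-row entries: p: -11/2, q: -3/2.
The most negative is -11/2 in column p, so p enters.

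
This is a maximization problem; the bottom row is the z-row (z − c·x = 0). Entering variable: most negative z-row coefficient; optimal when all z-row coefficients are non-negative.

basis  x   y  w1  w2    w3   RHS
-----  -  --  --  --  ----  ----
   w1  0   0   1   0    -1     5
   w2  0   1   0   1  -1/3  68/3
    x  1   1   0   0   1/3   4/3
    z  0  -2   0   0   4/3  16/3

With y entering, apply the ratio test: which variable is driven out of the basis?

x

Column y entries and ratios — w1: 0 ≤ 0, skip; w2: (68/3)/1 = 68/3; x: (4/3)/1 = 4/3.
Smallest ratio is 4/3 in the row of x, so x leaves.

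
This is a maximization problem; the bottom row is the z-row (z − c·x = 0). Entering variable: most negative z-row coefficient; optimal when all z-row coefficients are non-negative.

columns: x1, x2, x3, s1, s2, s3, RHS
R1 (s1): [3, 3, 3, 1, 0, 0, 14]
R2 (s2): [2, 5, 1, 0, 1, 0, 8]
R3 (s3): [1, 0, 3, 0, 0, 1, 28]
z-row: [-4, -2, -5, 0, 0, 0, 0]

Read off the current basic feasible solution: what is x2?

0

x2 is not in the basis, so in the current basic feasible solution x2 = 0.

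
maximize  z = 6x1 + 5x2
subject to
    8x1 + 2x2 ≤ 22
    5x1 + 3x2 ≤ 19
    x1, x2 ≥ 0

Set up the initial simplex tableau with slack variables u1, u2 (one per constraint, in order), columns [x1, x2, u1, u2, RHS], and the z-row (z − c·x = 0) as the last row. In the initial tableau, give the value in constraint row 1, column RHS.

The RHS of constraint 1 is b_1 = 22.

22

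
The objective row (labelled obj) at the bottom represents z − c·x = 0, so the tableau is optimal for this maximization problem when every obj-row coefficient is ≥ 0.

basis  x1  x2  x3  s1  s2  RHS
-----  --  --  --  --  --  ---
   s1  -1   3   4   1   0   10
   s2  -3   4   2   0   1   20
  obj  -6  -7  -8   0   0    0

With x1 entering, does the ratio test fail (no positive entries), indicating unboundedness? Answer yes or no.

yes

Every constraint-row entry in column x1 is ≤ 0, so increasing x1 is unbounded.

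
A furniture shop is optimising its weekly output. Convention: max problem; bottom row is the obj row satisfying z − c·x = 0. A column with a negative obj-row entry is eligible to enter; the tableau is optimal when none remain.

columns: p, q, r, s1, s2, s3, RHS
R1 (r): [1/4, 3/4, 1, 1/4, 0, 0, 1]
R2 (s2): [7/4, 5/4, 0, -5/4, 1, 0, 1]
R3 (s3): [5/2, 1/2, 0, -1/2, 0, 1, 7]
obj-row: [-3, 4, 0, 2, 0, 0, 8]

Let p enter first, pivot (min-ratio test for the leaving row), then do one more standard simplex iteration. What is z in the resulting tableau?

10

Ratio test on column p — row 1: 1/(1/4) = 4; row 2: 1/(7/4) = 4/7; row 3: 7/(5/2) = 14/5. Minimum is 4/7 at row 2 (s2 leaves); pivot element 7/4.
Pivot on row 2; the obj-row RHS becomes 8 − (-3)·(4/7) = 68/7.
Next entering variable (most negative obj-row entry -1/7): s1.
Ratio test on column s1 — row 1: (6/7)/(3/7) = 2; row 2: entry -5/7 ≤ 0; row 3: (39/7)/(9/7) = 13/3. Minimum is 2 at row 1 (r leaves); pivot element 3/7.
After the second pivot the obj-row RHS is 68/7 − (-1/7)·2 = 10.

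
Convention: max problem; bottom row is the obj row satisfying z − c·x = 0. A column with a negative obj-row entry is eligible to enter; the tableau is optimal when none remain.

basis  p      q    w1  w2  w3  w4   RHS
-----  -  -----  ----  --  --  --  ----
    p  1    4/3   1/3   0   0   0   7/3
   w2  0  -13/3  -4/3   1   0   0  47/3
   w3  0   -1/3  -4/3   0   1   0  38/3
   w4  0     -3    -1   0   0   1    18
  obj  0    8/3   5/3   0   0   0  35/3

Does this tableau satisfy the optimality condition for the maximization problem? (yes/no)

Every obj-row coefficient is ≥ 0, so the tableau is optimal.

yes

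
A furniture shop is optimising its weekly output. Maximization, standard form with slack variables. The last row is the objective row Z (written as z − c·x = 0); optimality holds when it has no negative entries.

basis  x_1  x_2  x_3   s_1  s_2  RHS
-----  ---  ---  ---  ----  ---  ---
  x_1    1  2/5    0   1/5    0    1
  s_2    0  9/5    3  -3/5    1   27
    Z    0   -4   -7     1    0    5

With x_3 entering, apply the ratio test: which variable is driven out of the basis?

s_2

Column x_3 entries and ratios — x_1: 0 ≤ 0, skip; s_2: 27/3 = 9.
Smallest ratio is 9 in the row of s_2, so s_2 leaves.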